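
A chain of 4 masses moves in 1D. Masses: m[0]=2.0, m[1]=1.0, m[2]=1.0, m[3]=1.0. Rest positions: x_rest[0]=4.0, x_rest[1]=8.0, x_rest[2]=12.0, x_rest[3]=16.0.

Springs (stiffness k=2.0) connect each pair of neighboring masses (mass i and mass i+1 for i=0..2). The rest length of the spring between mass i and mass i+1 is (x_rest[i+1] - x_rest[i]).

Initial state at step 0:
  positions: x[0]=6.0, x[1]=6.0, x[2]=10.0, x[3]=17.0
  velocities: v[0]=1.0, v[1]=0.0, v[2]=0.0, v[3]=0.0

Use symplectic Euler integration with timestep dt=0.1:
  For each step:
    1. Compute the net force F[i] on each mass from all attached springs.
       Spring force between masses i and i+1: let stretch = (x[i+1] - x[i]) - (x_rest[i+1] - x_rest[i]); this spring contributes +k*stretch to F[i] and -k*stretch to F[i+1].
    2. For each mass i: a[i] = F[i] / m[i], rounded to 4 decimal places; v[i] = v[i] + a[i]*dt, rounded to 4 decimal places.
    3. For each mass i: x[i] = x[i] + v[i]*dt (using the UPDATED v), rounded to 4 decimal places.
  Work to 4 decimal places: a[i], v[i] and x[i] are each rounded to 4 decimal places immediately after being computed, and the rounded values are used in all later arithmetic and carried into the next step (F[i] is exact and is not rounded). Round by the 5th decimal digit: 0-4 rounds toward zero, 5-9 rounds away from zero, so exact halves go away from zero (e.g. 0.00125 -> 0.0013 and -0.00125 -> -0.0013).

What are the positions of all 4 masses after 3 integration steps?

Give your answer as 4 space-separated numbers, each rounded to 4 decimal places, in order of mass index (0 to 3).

Step 0: x=[6.0000 6.0000 10.0000 17.0000] v=[1.0000 0.0000 0.0000 0.0000]
Step 1: x=[6.0600 6.0800 10.0600 16.9400] v=[0.6000 0.8000 0.6000 -0.6000]
Step 2: x=[6.0802 6.2392 10.1780 16.8224] v=[0.2020 1.5920 1.1800 -1.1760]
Step 3: x=[6.0620 6.4740 10.3501 16.6519] v=[-0.1821 2.3480 1.7211 -1.7049]

Answer: 6.0620 6.4740 10.3501 16.6519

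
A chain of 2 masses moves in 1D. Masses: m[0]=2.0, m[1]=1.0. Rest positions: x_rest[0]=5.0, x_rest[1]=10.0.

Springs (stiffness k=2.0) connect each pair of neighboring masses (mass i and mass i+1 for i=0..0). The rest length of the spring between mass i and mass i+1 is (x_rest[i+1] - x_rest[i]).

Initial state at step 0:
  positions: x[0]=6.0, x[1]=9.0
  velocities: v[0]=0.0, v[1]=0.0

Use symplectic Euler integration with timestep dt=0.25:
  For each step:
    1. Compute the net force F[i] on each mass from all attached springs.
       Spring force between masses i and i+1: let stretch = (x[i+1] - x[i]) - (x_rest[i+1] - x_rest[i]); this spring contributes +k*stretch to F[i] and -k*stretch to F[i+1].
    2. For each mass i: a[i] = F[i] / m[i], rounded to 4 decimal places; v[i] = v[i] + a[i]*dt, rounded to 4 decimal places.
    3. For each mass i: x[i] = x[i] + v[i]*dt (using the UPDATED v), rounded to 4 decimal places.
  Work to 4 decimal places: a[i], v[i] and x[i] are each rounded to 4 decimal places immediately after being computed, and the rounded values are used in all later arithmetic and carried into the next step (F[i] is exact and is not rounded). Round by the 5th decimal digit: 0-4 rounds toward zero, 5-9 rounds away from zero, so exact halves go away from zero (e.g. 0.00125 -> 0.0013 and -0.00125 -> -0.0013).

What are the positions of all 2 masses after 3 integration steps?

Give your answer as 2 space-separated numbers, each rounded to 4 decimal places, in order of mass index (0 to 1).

Step 0: x=[6.0000 9.0000] v=[0.0000 0.0000]
Step 1: x=[5.8750 9.2500] v=[-0.5000 1.0000]
Step 2: x=[5.6484 9.7031] v=[-0.9063 1.8125]
Step 3: x=[5.3628 10.2744] v=[-1.1426 2.2852]

Answer: 5.3628 10.2744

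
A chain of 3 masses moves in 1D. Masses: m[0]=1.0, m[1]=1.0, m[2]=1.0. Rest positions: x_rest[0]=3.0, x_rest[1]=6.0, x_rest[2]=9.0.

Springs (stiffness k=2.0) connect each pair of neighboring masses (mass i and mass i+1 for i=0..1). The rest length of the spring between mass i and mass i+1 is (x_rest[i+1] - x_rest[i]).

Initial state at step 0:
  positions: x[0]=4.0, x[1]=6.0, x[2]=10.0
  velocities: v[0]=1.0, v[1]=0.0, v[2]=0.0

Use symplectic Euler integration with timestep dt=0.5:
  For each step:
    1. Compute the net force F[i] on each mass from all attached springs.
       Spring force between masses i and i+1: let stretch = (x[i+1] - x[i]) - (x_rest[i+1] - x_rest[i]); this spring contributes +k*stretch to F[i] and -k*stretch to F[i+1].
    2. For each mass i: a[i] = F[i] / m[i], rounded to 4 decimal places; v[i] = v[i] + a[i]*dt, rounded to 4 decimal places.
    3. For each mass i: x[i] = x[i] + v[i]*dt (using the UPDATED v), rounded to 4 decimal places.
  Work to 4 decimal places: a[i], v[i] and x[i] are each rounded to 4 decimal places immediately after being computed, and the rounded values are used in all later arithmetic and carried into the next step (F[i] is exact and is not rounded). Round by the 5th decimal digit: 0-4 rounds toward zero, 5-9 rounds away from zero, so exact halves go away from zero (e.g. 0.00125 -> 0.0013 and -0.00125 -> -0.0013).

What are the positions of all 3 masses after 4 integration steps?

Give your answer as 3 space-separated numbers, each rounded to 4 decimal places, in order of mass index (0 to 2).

Step 0: x=[4.0000 6.0000 10.0000] v=[1.0000 0.0000 0.0000]
Step 1: x=[4.0000 7.0000 9.5000] v=[0.0000 2.0000 -1.0000]
Step 2: x=[4.0000 7.7500 9.2500] v=[0.0000 1.5000 -0.5000]
Step 3: x=[4.3750 7.3750 9.7500] v=[0.7500 -0.7500 1.0000]
Step 4: x=[4.7500 6.6875 10.5625] v=[0.7500 -1.3750 1.6250]

Answer: 4.7500 6.6875 10.5625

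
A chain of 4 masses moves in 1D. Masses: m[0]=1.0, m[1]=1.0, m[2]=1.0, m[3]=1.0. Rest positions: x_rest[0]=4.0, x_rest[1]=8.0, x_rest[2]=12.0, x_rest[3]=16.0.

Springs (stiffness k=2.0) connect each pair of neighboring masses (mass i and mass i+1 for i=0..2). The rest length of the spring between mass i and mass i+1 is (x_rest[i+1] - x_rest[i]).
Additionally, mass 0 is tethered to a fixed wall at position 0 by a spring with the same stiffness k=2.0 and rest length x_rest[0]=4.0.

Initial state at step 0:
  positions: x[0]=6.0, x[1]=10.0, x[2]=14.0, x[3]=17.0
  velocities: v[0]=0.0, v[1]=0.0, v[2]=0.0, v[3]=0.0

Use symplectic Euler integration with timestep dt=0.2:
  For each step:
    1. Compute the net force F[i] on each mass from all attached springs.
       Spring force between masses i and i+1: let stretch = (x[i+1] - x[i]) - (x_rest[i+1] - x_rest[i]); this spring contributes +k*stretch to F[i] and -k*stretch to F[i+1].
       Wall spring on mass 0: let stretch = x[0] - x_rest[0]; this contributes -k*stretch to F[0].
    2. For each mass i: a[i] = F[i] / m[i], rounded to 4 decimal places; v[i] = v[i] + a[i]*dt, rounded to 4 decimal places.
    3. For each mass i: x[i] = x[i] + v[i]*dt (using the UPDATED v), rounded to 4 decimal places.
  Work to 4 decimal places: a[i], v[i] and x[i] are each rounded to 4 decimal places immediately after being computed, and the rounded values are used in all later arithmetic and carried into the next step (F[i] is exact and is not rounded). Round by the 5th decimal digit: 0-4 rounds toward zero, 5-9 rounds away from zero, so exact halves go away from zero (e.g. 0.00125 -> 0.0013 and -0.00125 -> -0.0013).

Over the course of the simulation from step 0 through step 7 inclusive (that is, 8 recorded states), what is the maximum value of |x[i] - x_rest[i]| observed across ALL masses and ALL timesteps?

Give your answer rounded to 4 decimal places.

Answer: 2.0681

Derivation:
Step 0: x=[6.0000 10.0000 14.0000 17.0000] v=[0.0000 0.0000 0.0000 0.0000]
Step 1: x=[5.8400 10.0000 13.9200 17.0800] v=[-0.8000 0.0000 -0.4000 0.4000]
Step 2: x=[5.5456 9.9808 13.7792 17.2272] v=[-1.4720 -0.0960 -0.7040 0.7360]
Step 3: x=[5.1624 9.9107 13.6104 17.4186] v=[-1.9162 -0.3507 -0.8442 0.9568]
Step 4: x=[4.7460 9.7567 13.4502 17.6253] v=[-2.0818 -0.7701 -0.8008 1.0335]
Step 5: x=[4.3508 9.4973 13.3286 17.8180] v=[-1.9759 -1.2970 -0.6082 0.9635]
Step 6: x=[4.0193 9.1327 13.2596 17.9715] v=[-1.6576 -1.8231 -0.3450 0.7677]
Step 7: x=[3.7753 8.6892 13.2374 18.0681] v=[-1.2200 -2.2177 -0.1110 0.4829]
Max displacement = 2.0681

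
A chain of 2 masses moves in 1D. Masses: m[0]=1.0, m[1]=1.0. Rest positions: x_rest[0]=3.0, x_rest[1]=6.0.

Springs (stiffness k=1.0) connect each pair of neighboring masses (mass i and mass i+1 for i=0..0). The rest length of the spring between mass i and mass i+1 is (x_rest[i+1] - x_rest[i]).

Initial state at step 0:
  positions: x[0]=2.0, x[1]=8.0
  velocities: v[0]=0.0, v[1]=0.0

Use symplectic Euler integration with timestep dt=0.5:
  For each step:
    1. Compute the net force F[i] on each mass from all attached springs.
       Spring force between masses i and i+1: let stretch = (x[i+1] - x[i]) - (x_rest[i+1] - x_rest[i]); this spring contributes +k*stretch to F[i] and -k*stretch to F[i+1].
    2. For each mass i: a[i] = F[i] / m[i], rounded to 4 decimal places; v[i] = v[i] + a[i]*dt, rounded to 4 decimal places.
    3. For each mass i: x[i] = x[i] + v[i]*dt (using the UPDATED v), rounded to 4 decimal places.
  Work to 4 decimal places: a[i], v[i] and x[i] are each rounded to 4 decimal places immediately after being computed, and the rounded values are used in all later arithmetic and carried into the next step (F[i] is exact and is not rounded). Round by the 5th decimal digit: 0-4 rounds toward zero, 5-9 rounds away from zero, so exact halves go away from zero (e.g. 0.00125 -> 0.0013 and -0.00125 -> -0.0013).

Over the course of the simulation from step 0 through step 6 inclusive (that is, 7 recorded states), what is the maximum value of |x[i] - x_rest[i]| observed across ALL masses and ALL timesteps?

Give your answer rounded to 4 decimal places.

Step 0: x=[2.0000 8.0000] v=[0.0000 0.0000]
Step 1: x=[2.7500 7.2500] v=[1.5000 -1.5000]
Step 2: x=[3.8750 6.1250] v=[2.2500 -2.2500]
Step 3: x=[4.8125 5.1875] v=[1.8750 -1.8750]
Step 4: x=[5.0938 4.9063] v=[0.5625 -0.5625]
Step 5: x=[4.5782 5.4220] v=[-1.0313 1.0313]
Step 6: x=[3.5235 6.4767] v=[-2.1094 2.1094]
Max displacement = 2.0938

Answer: 2.0938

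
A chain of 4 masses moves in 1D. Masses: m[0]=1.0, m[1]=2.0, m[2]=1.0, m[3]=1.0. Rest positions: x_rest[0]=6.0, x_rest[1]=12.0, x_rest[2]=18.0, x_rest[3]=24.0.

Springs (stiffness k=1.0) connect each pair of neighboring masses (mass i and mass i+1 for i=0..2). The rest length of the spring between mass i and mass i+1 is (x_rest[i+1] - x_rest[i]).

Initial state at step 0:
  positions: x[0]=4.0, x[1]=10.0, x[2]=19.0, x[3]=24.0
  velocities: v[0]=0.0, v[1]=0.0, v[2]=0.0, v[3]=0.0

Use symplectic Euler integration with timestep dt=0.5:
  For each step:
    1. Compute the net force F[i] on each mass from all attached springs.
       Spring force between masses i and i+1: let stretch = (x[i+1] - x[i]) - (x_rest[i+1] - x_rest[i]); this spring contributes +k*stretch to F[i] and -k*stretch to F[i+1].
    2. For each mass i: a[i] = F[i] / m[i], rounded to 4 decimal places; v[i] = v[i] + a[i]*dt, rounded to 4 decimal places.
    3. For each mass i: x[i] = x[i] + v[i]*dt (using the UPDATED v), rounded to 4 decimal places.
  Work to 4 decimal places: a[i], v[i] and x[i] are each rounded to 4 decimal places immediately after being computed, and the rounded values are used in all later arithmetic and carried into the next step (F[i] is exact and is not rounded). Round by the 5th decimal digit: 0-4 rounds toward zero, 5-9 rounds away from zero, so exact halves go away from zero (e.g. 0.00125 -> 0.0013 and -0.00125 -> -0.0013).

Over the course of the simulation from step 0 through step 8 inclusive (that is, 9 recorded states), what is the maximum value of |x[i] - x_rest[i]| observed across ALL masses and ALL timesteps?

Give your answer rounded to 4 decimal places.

Step 0: x=[4.0000 10.0000 19.0000 24.0000] v=[0.0000 0.0000 0.0000 0.0000]
Step 1: x=[4.0000 10.3750 18.0000 24.2500] v=[0.0000 0.7500 -2.0000 0.5000]
Step 2: x=[4.0938 10.9063 16.6563 24.4375] v=[0.1875 1.0625 -2.6875 0.3750]
Step 3: x=[4.3907 11.3048 15.8204 24.1797] v=[0.5938 0.7969 -1.6719 -0.5156]
Step 4: x=[4.9162 11.4035 15.9454 23.3321] v=[1.0509 0.1973 0.2500 -1.6953]
Step 5: x=[5.5635 11.2590 16.7816 22.1378] v=[1.2946 -0.2891 1.6724 -2.3887]
Step 6: x=[6.1347 11.0928 17.5762 21.1044] v=[1.1424 -0.3324 1.5892 -2.0668]
Step 7: x=[6.4455 11.1173 17.6320 20.6890] v=[0.6215 0.0490 0.1116 -0.8309]
Step 8: x=[6.4242 11.3722 16.8234 21.0093] v=[-0.0426 0.5098 -1.6173 0.6406]
Max displacement = 3.3110

Answer: 3.3110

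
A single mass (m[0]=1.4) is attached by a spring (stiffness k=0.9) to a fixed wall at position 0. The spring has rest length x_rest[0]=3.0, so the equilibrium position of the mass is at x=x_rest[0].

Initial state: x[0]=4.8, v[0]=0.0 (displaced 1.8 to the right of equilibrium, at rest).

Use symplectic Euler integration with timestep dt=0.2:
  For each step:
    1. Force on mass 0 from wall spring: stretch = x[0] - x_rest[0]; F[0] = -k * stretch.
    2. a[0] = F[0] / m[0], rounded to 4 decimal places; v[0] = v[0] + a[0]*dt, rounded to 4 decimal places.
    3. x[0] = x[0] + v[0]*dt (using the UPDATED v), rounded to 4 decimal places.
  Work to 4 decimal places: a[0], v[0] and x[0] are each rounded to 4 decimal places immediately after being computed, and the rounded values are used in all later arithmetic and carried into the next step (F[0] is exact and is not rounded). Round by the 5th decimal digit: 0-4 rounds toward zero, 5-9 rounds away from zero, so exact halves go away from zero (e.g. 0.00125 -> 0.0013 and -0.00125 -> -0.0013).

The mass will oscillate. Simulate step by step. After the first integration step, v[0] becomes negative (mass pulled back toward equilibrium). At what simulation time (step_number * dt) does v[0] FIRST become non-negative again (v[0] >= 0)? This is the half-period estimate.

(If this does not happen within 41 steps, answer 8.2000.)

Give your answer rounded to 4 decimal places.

Answer: 4.0000

Derivation:
Step 0: x=[4.8000] v=[0.0000]
Step 1: x=[4.7537] v=[-0.2314]
Step 2: x=[4.6623] v=[-0.4569]
Step 3: x=[4.5282] v=[-0.6706]
Step 4: x=[4.3548] v=[-0.8671]
Step 5: x=[4.1465] v=[-1.0413]
Step 6: x=[3.9088] v=[-1.1887]
Step 7: x=[3.6477] v=[-1.3055]
Step 8: x=[3.3699] v=[-1.3888]
Step 9: x=[3.0826] v=[-1.4364]
Step 10: x=[2.7932] v=[-1.4470]
Step 11: x=[2.5091] v=[-1.4204]
Step 12: x=[2.2376] v=[-1.3573]
Step 13: x=[1.9857] v=[-1.2593]
Step 14: x=[1.7599] v=[-1.1289]
Step 15: x=[1.5660] v=[-0.9695]
Step 16: x=[1.4090] v=[-0.7851]
Step 17: x=[1.2929] v=[-0.5805]
Step 18: x=[1.2207] v=[-0.3610]
Step 19: x=[1.1943] v=[-0.1322]
Step 20: x=[1.2143] v=[0.1000]
First v>=0 after going negative at step 20, time=4.0000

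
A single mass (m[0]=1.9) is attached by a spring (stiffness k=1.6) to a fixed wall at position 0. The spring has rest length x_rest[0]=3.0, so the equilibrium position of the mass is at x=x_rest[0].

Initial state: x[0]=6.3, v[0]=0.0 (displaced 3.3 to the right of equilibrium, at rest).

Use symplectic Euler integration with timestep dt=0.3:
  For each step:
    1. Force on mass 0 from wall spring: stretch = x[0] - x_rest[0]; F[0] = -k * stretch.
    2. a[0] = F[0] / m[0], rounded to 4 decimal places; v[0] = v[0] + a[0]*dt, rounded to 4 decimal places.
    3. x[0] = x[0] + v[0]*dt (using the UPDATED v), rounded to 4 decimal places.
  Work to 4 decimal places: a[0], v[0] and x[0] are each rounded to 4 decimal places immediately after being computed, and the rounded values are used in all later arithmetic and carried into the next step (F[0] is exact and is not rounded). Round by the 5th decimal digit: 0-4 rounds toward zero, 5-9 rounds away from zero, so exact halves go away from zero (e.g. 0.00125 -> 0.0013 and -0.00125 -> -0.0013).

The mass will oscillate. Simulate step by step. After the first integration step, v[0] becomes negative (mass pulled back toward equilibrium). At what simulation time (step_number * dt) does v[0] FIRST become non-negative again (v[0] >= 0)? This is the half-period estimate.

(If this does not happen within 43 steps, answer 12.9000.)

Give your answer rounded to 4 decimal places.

Answer: 3.6000

Derivation:
Step 0: x=[6.3000] v=[0.0000]
Step 1: x=[6.0499] v=[-0.8337]
Step 2: x=[5.5686] v=[-1.6042]
Step 3: x=[4.8927] v=[-2.2531]
Step 4: x=[4.0733] v=[-2.7313]
Step 5: x=[3.1726] v=[-3.0024]
Step 6: x=[2.2588] v=[-3.0460]
Step 7: x=[1.4012] v=[-2.8587]
Step 8: x=[0.6648] v=[-2.4548]
Step 9: x=[0.1053] v=[-1.8649]
Step 10: x=[-0.2348] v=[-1.1336]
Step 11: x=[-0.3297] v=[-0.3164]
Step 12: x=[-0.1723] v=[0.5248]
First v>=0 after going negative at step 12, time=3.6000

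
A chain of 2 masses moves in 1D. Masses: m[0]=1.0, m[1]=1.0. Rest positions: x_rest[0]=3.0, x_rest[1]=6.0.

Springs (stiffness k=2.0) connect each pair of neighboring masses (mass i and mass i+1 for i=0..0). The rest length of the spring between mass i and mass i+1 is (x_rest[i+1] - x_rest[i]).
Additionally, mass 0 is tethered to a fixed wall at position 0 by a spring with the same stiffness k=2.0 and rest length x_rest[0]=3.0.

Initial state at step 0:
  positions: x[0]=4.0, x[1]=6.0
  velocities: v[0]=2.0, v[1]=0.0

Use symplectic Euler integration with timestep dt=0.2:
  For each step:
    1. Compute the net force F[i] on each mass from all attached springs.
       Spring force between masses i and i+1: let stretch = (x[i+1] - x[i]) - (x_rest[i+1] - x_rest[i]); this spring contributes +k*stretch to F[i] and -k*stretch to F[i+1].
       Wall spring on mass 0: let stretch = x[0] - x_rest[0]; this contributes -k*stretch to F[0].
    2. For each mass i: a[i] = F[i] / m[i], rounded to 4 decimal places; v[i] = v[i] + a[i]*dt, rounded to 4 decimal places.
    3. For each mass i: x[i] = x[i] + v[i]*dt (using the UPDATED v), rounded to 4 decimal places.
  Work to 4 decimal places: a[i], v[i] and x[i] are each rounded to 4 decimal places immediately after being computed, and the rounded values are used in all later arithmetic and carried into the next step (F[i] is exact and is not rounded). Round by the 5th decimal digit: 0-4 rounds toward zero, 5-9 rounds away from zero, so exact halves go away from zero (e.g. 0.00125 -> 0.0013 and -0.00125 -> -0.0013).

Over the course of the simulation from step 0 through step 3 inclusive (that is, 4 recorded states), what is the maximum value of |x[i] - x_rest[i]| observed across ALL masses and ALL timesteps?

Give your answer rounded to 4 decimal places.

Step 0: x=[4.0000 6.0000] v=[2.0000 0.0000]
Step 1: x=[4.2400 6.0800] v=[1.2000 0.4000]
Step 2: x=[4.2880 6.2528] v=[0.2400 0.8640]
Step 3: x=[4.1501 6.5084] v=[-0.6893 1.2781]
Max displacement = 1.2880

Answer: 1.2880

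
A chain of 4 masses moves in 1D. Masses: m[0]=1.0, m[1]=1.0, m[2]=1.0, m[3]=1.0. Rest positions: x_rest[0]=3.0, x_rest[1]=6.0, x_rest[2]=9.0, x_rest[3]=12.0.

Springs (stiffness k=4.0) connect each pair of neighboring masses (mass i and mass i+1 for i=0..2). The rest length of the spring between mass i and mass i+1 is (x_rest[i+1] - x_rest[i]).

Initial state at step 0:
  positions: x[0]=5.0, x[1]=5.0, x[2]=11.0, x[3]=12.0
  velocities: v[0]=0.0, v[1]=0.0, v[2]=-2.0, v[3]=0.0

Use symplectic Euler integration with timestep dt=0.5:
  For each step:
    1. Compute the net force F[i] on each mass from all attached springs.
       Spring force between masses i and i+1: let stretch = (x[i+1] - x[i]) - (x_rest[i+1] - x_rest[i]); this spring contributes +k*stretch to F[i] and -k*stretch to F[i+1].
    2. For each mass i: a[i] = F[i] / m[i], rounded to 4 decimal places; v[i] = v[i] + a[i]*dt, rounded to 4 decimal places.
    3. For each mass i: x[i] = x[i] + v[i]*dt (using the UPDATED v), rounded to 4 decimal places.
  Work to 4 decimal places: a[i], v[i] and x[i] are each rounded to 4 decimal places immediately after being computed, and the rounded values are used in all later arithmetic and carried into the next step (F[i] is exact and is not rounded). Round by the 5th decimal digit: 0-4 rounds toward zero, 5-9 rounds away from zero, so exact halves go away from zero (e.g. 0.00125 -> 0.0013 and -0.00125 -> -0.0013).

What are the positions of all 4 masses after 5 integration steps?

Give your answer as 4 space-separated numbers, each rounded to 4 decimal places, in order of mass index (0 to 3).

Answer: 4.0000 1.0000 13.0000 10.0000

Derivation:
Step 0: x=[5.0000 5.0000 11.0000 12.0000] v=[0.0000 0.0000 -2.0000 0.0000]
Step 1: x=[2.0000 11.0000 5.0000 14.0000] v=[-6.0000 12.0000 -12.0000 4.0000]
Step 2: x=[5.0000 2.0000 14.0000 10.0000] v=[6.0000 -18.0000 18.0000 -8.0000]
Step 3: x=[2.0000 8.0000 7.0000 13.0000] v=[-6.0000 12.0000 -14.0000 6.0000]
Step 4: x=[2.0000 7.0000 7.0000 13.0000] v=[0.0000 -2.0000 0.0000 0.0000]
Step 5: x=[4.0000 1.0000 13.0000 10.0000] v=[4.0000 -12.0000 12.0000 -6.0000]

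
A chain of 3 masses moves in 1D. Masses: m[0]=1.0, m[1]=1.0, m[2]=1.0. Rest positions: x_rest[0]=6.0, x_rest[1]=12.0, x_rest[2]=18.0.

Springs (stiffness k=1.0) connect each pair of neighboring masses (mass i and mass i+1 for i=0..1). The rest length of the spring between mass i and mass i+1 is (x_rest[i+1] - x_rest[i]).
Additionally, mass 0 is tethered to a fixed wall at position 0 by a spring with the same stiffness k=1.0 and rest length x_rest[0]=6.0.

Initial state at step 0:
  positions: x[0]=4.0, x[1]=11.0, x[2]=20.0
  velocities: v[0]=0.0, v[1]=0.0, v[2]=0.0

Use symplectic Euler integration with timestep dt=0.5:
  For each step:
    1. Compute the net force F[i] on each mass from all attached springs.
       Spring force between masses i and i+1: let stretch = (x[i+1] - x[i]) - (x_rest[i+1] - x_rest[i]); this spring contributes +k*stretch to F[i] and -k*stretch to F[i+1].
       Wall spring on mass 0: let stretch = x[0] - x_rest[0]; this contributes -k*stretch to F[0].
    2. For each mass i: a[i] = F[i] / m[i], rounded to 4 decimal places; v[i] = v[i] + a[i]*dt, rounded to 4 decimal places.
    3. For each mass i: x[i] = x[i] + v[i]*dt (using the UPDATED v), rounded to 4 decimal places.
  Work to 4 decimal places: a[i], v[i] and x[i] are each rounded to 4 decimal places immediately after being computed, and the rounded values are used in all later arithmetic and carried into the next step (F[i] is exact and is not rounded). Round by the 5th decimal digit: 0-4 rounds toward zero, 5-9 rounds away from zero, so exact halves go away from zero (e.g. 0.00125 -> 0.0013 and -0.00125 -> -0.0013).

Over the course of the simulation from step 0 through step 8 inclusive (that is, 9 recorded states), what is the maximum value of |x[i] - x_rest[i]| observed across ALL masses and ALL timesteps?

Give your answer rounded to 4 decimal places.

Answer: 2.2609

Derivation:
Step 0: x=[4.0000 11.0000 20.0000] v=[0.0000 0.0000 0.0000]
Step 1: x=[4.7500 11.5000 19.2500] v=[1.5000 1.0000 -1.5000]
Step 2: x=[6.0000 12.2500 18.0625] v=[2.5000 1.5000 -2.3750]
Step 3: x=[7.3125 12.8907 16.9219] v=[2.6250 1.2813 -2.2813]
Step 4: x=[8.1915 13.1446 16.2735] v=[1.7579 0.5078 -1.2969]
Step 5: x=[8.2609 12.9425 16.3429] v=[0.1387 -0.4043 0.1387]
Step 6: x=[7.4354 12.4201 17.0622] v=[-1.6510 -1.0449 1.4385]
Step 7: x=[5.9972 11.8120 18.1210] v=[-2.8764 -1.2162 2.1175]
Step 8: x=[4.5134 11.3275 19.1025] v=[-2.9676 -0.9691 1.9630]
Max displacement = 2.2609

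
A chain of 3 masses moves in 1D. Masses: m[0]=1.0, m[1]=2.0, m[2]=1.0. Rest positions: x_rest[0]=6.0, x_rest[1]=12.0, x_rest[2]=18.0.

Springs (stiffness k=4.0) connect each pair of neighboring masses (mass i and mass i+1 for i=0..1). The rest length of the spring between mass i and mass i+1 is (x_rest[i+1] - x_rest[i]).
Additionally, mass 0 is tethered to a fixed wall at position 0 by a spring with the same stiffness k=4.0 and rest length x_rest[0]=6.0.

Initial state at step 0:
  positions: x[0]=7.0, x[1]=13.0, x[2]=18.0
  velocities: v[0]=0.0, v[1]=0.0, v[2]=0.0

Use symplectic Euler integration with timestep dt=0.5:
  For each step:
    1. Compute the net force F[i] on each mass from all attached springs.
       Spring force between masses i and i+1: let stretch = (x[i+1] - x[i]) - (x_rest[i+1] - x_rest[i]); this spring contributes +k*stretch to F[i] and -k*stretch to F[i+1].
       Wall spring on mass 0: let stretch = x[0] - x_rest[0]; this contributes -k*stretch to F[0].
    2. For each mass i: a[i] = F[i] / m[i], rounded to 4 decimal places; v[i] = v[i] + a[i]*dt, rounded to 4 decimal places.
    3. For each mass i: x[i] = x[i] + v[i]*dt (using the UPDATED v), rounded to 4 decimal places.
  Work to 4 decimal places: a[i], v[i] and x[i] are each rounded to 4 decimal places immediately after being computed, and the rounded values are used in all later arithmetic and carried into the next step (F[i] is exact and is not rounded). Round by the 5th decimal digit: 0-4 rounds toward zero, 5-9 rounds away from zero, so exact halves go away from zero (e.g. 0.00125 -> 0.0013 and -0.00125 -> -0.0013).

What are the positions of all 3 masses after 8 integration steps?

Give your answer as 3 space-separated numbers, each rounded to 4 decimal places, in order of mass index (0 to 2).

Step 0: x=[7.0000 13.0000 18.0000] v=[0.0000 0.0000 0.0000]
Step 1: x=[6.0000 12.5000 19.0000] v=[-2.0000 -1.0000 2.0000]
Step 2: x=[5.5000 12.0000 19.5000] v=[-1.0000 -1.0000 1.0000]
Step 3: x=[6.0000 12.0000 18.5000] v=[1.0000 0.0000 -2.0000]
Step 4: x=[6.5000 12.2500 17.0000] v=[1.0000 0.5000 -3.0000]
Step 5: x=[6.2500 12.0000 16.7500] v=[-0.5000 -0.5000 -0.5000]
Step 6: x=[5.5000 11.2500 17.7500] v=[-1.5000 -1.5000 2.0000]
Step 7: x=[5.0000 10.8750 18.2500] v=[-1.0000 -0.7500 1.0000]
Step 8: x=[5.3750 11.2500 17.3750] v=[0.7500 0.7500 -1.7500]

Answer: 5.3750 11.2500 17.3750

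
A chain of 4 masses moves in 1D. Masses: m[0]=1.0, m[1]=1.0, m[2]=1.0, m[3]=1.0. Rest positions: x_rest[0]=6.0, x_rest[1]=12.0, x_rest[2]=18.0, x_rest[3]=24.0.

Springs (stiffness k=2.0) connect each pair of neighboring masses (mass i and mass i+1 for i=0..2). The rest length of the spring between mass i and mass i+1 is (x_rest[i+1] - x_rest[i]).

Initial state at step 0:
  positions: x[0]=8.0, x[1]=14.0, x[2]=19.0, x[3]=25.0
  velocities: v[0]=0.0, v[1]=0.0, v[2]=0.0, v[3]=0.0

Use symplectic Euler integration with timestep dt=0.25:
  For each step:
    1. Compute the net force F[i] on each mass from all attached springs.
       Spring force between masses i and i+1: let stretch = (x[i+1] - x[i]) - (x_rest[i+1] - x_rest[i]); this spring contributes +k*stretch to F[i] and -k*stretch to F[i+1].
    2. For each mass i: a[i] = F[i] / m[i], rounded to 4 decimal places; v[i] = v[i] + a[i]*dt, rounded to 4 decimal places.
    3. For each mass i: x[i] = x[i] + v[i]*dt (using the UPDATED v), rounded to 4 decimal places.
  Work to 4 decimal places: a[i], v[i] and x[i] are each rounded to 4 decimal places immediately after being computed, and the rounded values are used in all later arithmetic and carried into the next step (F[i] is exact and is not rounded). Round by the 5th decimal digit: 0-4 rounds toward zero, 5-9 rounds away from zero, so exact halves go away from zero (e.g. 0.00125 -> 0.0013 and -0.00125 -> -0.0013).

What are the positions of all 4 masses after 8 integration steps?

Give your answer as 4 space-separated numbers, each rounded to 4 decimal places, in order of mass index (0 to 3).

Step 0: x=[8.0000 14.0000 19.0000 25.0000] v=[0.0000 0.0000 0.0000 0.0000]
Step 1: x=[8.0000 13.8750 19.1250 25.0000] v=[0.0000 -0.5000 0.5000 0.0000]
Step 2: x=[7.9844 13.6719 19.3281 25.0156] v=[-0.0625 -0.8125 0.8125 0.0625]
Step 3: x=[7.9297 13.4649 19.5352 25.0703] v=[-0.2188 -0.8282 0.8282 0.2188]
Step 4: x=[7.8169 13.3247 19.6754 25.1831] v=[-0.4512 -0.5607 0.5606 0.4513]
Step 5: x=[7.6426 13.2899 19.7102 25.3575] v=[-0.6973 -0.1393 0.1391 0.6975]
Step 6: x=[7.4242 13.3517 19.6484 25.5760] v=[-0.8737 0.2472 -0.2474 0.8739]
Step 7: x=[7.1967 13.4597 19.5404 25.8035] v=[-0.9100 0.4318 -0.4320 0.9101]
Step 8: x=[7.0021 13.5449 19.4552 25.9982] v=[-0.7785 0.3407 -0.3408 0.7786]

Answer: 7.0021 13.5449 19.4552 25.9982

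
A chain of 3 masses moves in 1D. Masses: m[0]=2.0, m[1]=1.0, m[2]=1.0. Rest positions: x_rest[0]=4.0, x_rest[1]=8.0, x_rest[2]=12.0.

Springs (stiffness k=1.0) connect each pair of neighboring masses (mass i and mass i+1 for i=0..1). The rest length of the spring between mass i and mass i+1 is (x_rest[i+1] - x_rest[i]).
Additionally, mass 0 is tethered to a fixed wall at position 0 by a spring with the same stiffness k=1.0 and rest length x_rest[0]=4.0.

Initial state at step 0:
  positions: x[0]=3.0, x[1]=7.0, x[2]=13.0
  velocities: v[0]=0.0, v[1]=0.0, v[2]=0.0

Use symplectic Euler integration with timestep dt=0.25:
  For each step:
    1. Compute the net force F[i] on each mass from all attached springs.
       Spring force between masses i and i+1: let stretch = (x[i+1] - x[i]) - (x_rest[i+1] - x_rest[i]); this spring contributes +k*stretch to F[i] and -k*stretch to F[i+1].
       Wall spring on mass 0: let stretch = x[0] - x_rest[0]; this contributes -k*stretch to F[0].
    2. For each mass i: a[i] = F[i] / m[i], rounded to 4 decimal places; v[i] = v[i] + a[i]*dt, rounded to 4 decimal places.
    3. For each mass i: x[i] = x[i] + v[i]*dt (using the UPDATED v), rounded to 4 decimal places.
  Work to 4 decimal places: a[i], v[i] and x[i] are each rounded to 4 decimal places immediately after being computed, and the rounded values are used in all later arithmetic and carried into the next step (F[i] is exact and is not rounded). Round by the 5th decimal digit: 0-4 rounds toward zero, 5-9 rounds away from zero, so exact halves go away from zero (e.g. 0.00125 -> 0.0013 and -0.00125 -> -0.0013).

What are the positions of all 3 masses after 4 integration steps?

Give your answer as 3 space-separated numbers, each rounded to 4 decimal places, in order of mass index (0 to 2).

Step 0: x=[3.0000 7.0000 13.0000] v=[0.0000 0.0000 0.0000]
Step 1: x=[3.0313 7.1250 12.8750] v=[0.1250 0.5000 -0.5000]
Step 2: x=[3.0958 7.3535 12.6406] v=[0.2578 0.9141 -0.9375]
Step 3: x=[3.1966 7.6464 12.3258] v=[0.4031 1.1715 -1.2593]
Step 4: x=[3.3366 7.9536 11.9685] v=[0.5598 1.2289 -1.4292]

Answer: 3.3366 7.9536 11.9685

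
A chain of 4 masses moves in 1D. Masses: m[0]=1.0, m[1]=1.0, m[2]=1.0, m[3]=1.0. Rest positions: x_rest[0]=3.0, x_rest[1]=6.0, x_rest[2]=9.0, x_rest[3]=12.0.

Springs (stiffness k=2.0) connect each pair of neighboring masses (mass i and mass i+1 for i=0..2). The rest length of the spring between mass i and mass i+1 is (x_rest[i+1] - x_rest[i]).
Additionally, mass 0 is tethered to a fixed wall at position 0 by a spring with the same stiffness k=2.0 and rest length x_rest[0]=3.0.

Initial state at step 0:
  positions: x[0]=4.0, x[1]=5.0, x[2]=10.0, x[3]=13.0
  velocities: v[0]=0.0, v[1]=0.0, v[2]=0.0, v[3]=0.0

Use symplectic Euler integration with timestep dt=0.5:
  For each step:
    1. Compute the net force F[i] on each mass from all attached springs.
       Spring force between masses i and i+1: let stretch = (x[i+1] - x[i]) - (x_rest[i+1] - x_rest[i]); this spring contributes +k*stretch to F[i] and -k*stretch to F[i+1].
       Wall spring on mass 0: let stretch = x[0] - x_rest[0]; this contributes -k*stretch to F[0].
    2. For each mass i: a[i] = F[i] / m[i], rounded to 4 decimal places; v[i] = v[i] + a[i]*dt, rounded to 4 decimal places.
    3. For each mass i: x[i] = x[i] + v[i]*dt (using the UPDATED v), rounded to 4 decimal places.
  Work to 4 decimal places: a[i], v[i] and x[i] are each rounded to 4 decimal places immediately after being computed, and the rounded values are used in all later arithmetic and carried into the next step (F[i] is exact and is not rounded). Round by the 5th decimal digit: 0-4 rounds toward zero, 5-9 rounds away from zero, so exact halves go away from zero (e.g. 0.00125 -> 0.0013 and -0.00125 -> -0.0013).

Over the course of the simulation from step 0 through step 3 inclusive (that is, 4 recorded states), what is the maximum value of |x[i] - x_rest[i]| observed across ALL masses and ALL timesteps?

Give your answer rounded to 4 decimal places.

Step 0: x=[4.0000 5.0000 10.0000 13.0000] v=[0.0000 0.0000 0.0000 0.0000]
Step 1: x=[2.5000 7.0000 9.0000 13.0000] v=[-3.0000 4.0000 -2.0000 0.0000]
Step 2: x=[2.0000 7.7500 9.0000 12.5000] v=[-1.0000 1.5000 0.0000 -1.0000]
Step 3: x=[3.3750 6.2500 10.1250 11.7500] v=[2.7500 -3.0000 2.2500 -1.5000]
Max displacement = 1.7500

Answer: 1.7500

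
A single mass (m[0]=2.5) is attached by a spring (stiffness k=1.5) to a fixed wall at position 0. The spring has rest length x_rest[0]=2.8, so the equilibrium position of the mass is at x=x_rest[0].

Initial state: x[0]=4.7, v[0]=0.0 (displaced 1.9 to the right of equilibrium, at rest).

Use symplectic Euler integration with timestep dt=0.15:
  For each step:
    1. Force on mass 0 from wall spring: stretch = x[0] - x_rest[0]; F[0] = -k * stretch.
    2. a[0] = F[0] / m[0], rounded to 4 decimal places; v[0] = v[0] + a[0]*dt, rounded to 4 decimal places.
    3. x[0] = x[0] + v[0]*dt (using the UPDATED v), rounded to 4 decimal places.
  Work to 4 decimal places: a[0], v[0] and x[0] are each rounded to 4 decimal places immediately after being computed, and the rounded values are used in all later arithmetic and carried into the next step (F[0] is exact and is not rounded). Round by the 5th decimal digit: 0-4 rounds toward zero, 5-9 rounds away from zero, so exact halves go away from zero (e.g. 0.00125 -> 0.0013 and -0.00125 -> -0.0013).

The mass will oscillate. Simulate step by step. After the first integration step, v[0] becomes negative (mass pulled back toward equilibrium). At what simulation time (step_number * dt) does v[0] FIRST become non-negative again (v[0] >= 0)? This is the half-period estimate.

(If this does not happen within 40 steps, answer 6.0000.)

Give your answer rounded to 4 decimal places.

Answer: 4.2000

Derivation:
Step 0: x=[4.7000] v=[0.0000]
Step 1: x=[4.6744] v=[-0.1710]
Step 2: x=[4.6234] v=[-0.3397]
Step 3: x=[4.5478] v=[-0.5038]
Step 4: x=[4.4486] v=[-0.6611]
Step 5: x=[4.3272] v=[-0.8095]
Step 6: x=[4.1852] v=[-0.9469]
Step 7: x=[4.0245] v=[-1.0716]
Step 8: x=[3.8472] v=[-1.1818]
Step 9: x=[3.6558] v=[-1.2760]
Step 10: x=[3.4529] v=[-1.3530]
Step 11: x=[3.2411] v=[-1.4118]
Step 12: x=[3.0234] v=[-1.4515]
Step 13: x=[2.8027] v=[-1.4716]
Step 14: x=[2.5819] v=[-1.4718]
Step 15: x=[2.3641] v=[-1.4522]
Step 16: x=[2.1522] v=[-1.4130]
Step 17: x=[1.9490] v=[-1.3547]
Step 18: x=[1.7573] v=[-1.2781]
Step 19: x=[1.5797] v=[-1.1843]
Step 20: x=[1.4185] v=[-1.0745]
Step 21: x=[1.2760] v=[-0.9502]
Step 22: x=[1.1541] v=[-0.8130]
Step 23: x=[1.0544] v=[-0.6649]
Step 24: x=[0.9782] v=[-0.5078]
Step 25: x=[0.9266] v=[-0.3438]
Step 26: x=[0.9003] v=[-0.1752]
Step 27: x=[0.8997] v=[-0.0042]
Step 28: x=[0.9247] v=[0.1668]
First v>=0 after going negative at step 28, time=4.2000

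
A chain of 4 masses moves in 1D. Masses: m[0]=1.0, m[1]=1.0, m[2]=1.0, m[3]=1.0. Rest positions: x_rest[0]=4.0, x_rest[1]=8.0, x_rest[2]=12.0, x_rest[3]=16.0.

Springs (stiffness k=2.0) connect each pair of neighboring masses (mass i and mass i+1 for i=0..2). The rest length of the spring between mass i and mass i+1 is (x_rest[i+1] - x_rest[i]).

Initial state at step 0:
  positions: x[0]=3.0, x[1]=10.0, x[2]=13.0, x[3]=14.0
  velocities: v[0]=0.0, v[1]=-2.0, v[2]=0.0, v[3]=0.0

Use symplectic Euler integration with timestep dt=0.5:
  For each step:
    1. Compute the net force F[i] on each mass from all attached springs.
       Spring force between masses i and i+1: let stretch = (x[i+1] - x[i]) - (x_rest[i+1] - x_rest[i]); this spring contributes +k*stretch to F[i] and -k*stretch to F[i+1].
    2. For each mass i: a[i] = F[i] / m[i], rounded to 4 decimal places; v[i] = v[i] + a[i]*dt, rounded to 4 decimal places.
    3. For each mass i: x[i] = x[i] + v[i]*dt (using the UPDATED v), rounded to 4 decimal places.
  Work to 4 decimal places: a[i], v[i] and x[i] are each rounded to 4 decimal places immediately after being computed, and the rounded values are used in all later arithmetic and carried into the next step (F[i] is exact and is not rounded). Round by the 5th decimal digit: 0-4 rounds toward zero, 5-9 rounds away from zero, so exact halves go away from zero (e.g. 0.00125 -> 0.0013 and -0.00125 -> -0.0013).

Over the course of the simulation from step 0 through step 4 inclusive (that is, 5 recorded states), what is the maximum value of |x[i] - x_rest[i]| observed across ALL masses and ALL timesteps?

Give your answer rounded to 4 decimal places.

Answer: 2.7500

Derivation:
Step 0: x=[3.0000 10.0000 13.0000 14.0000] v=[0.0000 -2.0000 0.0000 0.0000]
Step 1: x=[4.5000 7.0000 12.0000 15.5000] v=[3.0000 -6.0000 -2.0000 3.0000]
Step 2: x=[5.2500 5.2500 10.2500 17.2500] v=[1.5000 -3.5000 -3.5000 3.5000]
Step 3: x=[4.0000 6.0000 9.5000 17.5000] v=[-2.5000 1.5000 -1.5000 0.5000]
Step 4: x=[1.7500 7.5000 11.0000 15.7500] v=[-4.5000 3.0000 3.0000 -3.5000]
Max displacement = 2.7500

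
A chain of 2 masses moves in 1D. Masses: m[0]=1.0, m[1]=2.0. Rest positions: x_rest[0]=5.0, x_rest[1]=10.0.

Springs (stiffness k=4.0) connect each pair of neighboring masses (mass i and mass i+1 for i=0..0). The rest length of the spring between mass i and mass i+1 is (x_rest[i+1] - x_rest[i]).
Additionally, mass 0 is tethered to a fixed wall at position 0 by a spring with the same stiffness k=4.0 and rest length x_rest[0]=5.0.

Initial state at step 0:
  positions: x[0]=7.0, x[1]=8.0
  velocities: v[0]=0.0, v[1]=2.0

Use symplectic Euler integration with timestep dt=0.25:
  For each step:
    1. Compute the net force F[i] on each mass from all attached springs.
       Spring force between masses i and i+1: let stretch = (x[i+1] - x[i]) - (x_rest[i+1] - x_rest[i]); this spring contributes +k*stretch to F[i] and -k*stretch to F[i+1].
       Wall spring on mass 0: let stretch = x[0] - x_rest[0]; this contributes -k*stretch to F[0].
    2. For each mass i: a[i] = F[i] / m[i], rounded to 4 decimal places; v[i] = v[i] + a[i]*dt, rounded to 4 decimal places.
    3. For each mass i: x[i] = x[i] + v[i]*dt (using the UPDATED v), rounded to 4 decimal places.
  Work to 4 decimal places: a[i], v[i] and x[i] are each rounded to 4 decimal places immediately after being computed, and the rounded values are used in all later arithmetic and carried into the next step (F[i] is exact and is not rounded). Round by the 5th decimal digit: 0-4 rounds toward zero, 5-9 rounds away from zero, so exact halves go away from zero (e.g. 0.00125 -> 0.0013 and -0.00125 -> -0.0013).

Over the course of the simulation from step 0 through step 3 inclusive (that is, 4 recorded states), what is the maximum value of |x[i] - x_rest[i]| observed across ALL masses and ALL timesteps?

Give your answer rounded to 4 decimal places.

Step 0: x=[7.0000 8.0000] v=[0.0000 2.0000]
Step 1: x=[5.5000 9.0000] v=[-6.0000 4.0000]
Step 2: x=[3.5000 10.1875] v=[-8.0000 4.7500]
Step 3: x=[2.2969 11.1641] v=[-4.8125 3.9063]
Max displacement = 2.7031

Answer: 2.7031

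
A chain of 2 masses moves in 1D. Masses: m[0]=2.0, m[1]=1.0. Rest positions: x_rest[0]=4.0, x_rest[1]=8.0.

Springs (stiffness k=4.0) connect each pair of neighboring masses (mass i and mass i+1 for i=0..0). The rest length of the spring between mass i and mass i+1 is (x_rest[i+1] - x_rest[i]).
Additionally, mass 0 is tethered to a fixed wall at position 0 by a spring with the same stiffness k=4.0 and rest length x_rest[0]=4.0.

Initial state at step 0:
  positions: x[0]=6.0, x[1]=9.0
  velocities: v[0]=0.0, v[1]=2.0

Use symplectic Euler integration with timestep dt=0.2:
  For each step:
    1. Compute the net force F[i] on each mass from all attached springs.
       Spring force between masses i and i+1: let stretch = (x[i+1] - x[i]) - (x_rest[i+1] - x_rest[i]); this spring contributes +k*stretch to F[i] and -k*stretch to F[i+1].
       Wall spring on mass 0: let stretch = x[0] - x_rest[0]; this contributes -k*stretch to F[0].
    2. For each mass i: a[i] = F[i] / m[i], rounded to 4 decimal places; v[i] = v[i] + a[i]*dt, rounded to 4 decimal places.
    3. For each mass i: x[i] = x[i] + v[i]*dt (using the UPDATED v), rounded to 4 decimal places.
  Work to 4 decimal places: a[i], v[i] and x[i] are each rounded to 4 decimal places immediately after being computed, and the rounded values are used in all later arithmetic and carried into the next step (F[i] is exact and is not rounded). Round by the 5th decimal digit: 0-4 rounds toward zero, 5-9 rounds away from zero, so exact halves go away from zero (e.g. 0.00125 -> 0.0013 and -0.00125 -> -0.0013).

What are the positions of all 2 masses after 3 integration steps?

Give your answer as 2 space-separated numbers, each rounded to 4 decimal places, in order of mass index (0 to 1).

Answer: 4.9204 10.6178

Derivation:
Step 0: x=[6.0000 9.0000] v=[0.0000 2.0000]
Step 1: x=[5.7600 9.5600] v=[-1.2000 2.8000]
Step 2: x=[5.3632 10.1520] v=[-1.9840 2.9600]
Step 3: x=[4.9204 10.6178] v=[-2.2138 2.3290]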